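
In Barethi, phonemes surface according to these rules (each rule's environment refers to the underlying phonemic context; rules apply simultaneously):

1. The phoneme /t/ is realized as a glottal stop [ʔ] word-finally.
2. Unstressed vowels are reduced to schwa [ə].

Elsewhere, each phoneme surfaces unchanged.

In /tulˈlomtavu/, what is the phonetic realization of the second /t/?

[t]

/t/ (between /m/ and /a/) is in the target of rule 1 but the environment (word-finally) is not met → [t].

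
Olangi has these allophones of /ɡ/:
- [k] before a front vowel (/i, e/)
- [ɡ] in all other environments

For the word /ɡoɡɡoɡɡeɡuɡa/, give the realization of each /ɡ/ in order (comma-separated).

Occurrence 1 (position 1): no conditioning environment matches → elsewhere allophone [ɡ].
Occurrence 2 (position 3): no conditioning environment matches → elsewhere allophone [ɡ].
Occurrence 3 (position 4): no conditioning environment matches → elsewhere allophone [ɡ].
Occurrence 4 (position 6): no conditioning environment matches → elsewhere allophone [ɡ].
Occurrence 5 (position 7): before a front vowel (/i, e/) → [k].
Occurrence 6 (position 9): no conditioning environment matches → elsewhere allophone [ɡ].
Occurrence 7 (position 11): no conditioning environment matches → elsewhere allophone [ɡ].

[ɡ], [ɡ], [ɡ], [ɡ], [k], [ɡ], [ɡ]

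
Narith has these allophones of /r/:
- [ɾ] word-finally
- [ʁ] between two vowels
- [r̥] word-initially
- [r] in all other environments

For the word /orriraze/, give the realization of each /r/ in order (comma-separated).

[r], [r], [ʁ]

Occurrence 1 (position 2): no conditioning environment matches → elsewhere allophone [r].
Occurrence 2 (position 3): no conditioning environment matches → elsewhere allophone [r].
Occurrence 3 (position 5): between two vowels → [ʁ].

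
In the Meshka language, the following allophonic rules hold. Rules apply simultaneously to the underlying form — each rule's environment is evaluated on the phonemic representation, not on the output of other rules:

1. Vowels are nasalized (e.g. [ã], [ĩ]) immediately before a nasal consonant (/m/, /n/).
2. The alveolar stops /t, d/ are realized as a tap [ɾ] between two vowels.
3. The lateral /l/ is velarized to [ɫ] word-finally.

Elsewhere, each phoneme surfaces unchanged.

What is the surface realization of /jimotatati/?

/j/ — not in any rule's target class → [j].
/i/ (between /j/ and /m/) occurs before a nasal consonant → [ĩ] by rule 1.
/m/ stays [m].
/o/ (between /m/ and /t/) fails the environment for rule 1, so it stays [o].
/t/ (between /o/ and /a/): between two vowels, so rule 2 applies → [ɾ].
/a/ (between /t/ and /t/) is in the target of rule 1 but the environment (before a nasal consonant) is not met → [a].
/t/ — between /a/ and /a/, between two vowels — surfaces as [ɾ] (rule 2).
/a/ (between /t/ and /t/) is in the target of rule 1 but the environment (before a nasal consonant) is not met → [a].
/t/ meets the environment for rule 2 (between two vowels) → [ɾ].
/i/ (word-final) is in the target of rule 1 but the environment (before a nasal consonant) is not met → [i].

[jĩmoɾaɾaɾi]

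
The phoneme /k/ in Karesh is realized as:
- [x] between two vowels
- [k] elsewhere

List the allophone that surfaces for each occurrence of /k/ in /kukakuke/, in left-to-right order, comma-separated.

[k], [x], [x], [x]

Occurrence 1 (position 1): no conditioning environment matches → elsewhere allophone [k].
Occurrence 2 (position 3): between two vowels → [x].
Occurrence 3 (position 5): between two vowels → [x].
Occurrence 4 (position 7): between two vowels → [x].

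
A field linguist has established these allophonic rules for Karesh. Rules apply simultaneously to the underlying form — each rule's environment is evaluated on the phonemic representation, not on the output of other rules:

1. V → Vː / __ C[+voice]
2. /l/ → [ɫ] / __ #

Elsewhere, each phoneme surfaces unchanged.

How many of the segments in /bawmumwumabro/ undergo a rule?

4

Segments that undergo a rule: /a/ → [aː] (rule 1); /u/ → [uː] (rule 1); /u/ → [uː] (rule 1); /a/ → [aː] (rule 1).
All other segments surface unchanged.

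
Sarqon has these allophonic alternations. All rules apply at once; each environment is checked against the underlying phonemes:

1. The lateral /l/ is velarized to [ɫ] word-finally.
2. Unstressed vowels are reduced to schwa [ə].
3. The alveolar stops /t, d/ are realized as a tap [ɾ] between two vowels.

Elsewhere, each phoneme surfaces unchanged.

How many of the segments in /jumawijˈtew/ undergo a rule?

3

Segments that undergo a rule: /u/ → [ə] (rule 2); /a/ → [ə] (rule 2); /i/ → [ə] (rule 2).
All other segments surface unchanged.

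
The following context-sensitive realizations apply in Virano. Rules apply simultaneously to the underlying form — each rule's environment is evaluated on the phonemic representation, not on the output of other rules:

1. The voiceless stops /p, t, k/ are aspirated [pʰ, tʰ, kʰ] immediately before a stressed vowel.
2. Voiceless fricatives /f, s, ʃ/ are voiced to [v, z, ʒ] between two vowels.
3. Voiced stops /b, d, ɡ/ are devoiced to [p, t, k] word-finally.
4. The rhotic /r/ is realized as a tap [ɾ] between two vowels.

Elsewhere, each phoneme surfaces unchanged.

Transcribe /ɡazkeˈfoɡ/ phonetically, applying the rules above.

/ɡ/ — word-initial; rule 3 does not apply here → [ɡ].
/k/ (between /z/ and /e/) fails the environment for rule 1, so it stays [k].
/f/ — between /e/ and /o/, between two vowels — surfaces as [v] (rule 2).
/ɡ/ — word-final, word-finally — surfaces as [k] (rule 3).

[ɡazkeˈvok]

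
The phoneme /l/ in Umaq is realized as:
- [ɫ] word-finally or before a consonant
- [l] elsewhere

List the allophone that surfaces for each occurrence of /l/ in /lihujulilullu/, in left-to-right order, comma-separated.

[l], [l], [l], [ɫ], [l]

Occurrence 1 (position 1): no conditioning environment matches → elsewhere allophone [l].
Occurrence 2 (position 7): no conditioning environment matches → elsewhere allophone [l].
Occurrence 3 (position 9): no conditioning environment matches → elsewhere allophone [l].
Occurrence 4 (position 11): word-finally or before a consonant → [ɫ].
Occurrence 5 (position 12): no conditioning environment matches → elsewhere allophone [l].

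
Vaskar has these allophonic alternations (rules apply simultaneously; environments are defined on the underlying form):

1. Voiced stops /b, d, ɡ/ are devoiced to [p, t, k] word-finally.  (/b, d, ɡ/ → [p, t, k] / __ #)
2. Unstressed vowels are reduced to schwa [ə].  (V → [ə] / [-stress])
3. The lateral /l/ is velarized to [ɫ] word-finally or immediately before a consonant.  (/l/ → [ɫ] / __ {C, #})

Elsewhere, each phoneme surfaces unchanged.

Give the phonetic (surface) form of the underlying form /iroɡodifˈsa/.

[ərəɡədəfˈsa]

Rule 2 applies to /i/ (word-initial: in an unstressed syllable) → [ə].
/r/ (between /i/ and /o/): no rule targets it → [r].
/o/ (between /r/ and /ɡ/) occurs in an unstressed syllable → [ə] by rule 2.
/ɡ/ (between /o/ and /o/) is in the target of rule 1 but the environment (word-finally) is not met → [ɡ].
/o/ (between /ɡ/ and /d/): in an unstressed syllable, so rule 2 applies → [ə].
/d/ (between /o/ and /i/) is in the target of rule 1 but the environment (word-finally) is not met → [d].
/i/ (between /d/ and /f/) occurs in an unstressed syllable → [ə] by rule 2.
/f/ stays [f].
/s/ (between /f/ and /a/): no rule targets it → [s].
/a/ (word-final) fails the environment for rule 2, so it stays [a].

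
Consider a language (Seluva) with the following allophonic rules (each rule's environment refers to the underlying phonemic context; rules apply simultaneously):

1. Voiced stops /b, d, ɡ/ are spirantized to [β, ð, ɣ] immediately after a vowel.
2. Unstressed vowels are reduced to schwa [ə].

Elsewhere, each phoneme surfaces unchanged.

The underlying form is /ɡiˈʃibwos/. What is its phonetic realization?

[ɡəˈʃiβwəs]

/ɡ/ (word-initial): rule 1 targets it, but not immediately after a vowel → unchanged [ɡ].
/i/ (between /ɡ/ and /ʃ/) occurs in an unstressed syllable → [ə] by rule 2.
/ʃ/ (between /i/ and /i/): no rule targets it → [ʃ].
/i/ (between /ʃ/ and /b/) fails the environment for rule 2, so it stays [i].
/b/ (between /i/ and /w/) occurs immediately after a vowel → [β] by rule 1.
/w/ (between /b/ and /o/): no rule targets it → [w].
/o/ meets the environment for rule 2 (in an unstressed syllable) → [ə].
/s/ (word-final): no rule targets it → [s].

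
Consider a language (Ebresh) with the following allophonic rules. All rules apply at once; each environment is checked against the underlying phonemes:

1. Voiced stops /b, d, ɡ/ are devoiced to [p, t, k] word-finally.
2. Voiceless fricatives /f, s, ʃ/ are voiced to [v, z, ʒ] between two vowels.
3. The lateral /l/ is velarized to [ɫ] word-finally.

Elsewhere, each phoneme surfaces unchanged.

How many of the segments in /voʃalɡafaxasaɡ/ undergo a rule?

Segments that undergo a rule: /ʃ/ → [ʒ] (rule 2); /f/ → [v] (rule 2); /s/ → [z] (rule 2); /ɡ/ → [k] (rule 1).
All other segments surface unchanged.

4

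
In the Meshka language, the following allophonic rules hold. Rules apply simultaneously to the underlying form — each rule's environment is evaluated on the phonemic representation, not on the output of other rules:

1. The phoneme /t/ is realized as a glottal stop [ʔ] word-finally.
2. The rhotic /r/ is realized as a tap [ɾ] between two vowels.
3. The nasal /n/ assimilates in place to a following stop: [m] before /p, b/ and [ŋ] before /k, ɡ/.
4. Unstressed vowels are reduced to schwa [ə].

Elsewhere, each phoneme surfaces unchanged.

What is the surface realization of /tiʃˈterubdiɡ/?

[təʃˈteɾəbdəɡ]

/t/ (word-initial) is in the target of rule 1 but the environment (word-finally) is not met → [t].
/i/ (between /t/ and /ʃ/) occurs in an unstressed syllable → [ə] by rule 4.
/ʃ/ — not in any rule's target class → [ʃ].
/t/ — between /ʃ/ and /e/; rule 1 does not apply here → [t].
/e/ (between /t/ and /r/) is in the target of rule 4 but the environment (in an unstressed syllable) is not met → [e].
/r/ — between /e/ and /u/, between two vowels — surfaces as [ɾ] (rule 2).
/u/ — between /r/ and /b/, in an unstressed syllable — surfaces as [ə] (rule 4).
/b/ (between /u/ and /d/) is unaffected → [b].
/d/ — not in any rule's target class → [d].
/i/ — between /d/ and /ɡ/, in an unstressed syllable — surfaces as [ə] (rule 4).
/ɡ/ (word-final): no rule targets it → [ɡ].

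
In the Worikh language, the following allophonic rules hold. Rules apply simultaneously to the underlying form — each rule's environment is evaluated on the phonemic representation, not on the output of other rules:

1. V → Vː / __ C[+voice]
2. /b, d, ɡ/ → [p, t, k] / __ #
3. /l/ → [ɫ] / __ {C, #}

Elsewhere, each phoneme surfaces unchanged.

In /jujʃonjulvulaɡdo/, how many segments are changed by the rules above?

Segments that undergo a rule: /u/ → [uː] (rule 1); /o/ → [oː] (rule 1); /u/ → [uː] (rule 1); /l/ → [ɫ] (rule 3); /u/ → [uː] (rule 1); /a/ → [aː] (rule 1).
All other segments surface unchanged.

6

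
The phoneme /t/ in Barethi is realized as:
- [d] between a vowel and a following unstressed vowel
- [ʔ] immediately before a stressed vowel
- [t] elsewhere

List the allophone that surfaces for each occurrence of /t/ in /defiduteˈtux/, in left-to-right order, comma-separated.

[d], [ʔ]

Occurrence 1 (position 7): between a vowel and a following unstressed vowel → [d].
Occurrence 2 (position 9): immediately before a stressed vowel → [ʔ].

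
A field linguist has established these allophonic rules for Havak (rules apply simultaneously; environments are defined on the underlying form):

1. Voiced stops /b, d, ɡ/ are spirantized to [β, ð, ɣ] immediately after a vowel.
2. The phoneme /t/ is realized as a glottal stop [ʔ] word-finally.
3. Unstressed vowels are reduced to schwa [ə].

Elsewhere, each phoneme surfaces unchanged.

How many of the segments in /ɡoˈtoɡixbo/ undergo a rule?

Segments that undergo a rule: /o/ → [ə] (rule 3); /ɡ/ → [ɣ] (rule 1); /i/ → [ə] (rule 3); /o/ → [ə] (rule 3).
All other segments surface unchanged.

4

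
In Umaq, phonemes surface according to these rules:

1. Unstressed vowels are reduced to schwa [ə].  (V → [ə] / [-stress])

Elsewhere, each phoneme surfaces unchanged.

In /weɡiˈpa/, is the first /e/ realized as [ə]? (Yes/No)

Yes

/e/ (between /w/ and /ɡ/): in an unstressed syllable, so rule 1 applies → [ə].
The actual realization is [ə], which matches [ə].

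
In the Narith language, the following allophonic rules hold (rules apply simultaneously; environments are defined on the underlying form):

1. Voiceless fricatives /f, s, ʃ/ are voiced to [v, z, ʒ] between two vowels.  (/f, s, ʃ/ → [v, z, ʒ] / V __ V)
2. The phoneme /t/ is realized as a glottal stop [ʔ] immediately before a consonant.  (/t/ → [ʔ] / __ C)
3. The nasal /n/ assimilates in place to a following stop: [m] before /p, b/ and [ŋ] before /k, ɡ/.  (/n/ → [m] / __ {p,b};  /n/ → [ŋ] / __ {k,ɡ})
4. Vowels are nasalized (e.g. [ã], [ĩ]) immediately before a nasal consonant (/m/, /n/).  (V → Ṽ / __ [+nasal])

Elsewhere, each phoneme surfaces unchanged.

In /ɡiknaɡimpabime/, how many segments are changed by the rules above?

Segments that undergo a rule: /i/ → [ĩ] (rule 4); /i/ → [ĩ] (rule 4).
All other segments surface unchanged.

2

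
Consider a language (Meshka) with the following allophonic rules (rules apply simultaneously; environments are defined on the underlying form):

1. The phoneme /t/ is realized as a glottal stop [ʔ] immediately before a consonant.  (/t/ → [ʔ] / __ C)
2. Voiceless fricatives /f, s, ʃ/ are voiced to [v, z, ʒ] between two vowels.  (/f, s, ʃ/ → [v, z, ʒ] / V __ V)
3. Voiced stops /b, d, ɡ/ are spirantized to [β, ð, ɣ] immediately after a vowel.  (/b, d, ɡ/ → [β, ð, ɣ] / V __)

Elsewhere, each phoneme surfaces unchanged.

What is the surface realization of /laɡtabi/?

[laɣtaβi]

/l/ (word-initial): no rule targets it → [l].
/a/ stays [a].
/ɡ/ — between /a/ and /t/, immediately after a vowel — surfaces as [ɣ] (rule 3).
/t/ (between /ɡ/ and /a/) is in the target of rule 1 but the environment (immediately before a consonant) is not met → [t].
/a/ — not in any rule's target class → [a].
/b/ (between /a/ and /i/) occurs immediately after a vowel → [β] by rule 3.
/i/ (word-final) is unaffected → [i].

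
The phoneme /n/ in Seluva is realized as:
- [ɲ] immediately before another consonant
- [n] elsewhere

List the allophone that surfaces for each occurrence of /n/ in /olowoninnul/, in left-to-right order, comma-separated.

Occurrence 1 (position 6): no conditioning environment matches → elsewhere allophone [n].
Occurrence 2 (position 8): immediately before another consonant → [ɲ].
Occurrence 3 (position 9): no conditioning environment matches → elsewhere allophone [n].

[n], [ɲ], [n]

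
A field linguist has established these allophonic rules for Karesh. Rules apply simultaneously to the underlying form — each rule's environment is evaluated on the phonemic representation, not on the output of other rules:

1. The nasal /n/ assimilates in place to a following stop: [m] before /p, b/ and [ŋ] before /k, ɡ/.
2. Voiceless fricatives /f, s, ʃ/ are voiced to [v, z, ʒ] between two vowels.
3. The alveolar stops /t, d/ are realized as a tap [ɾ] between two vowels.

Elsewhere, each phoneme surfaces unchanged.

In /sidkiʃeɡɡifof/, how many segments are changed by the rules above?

Segments that undergo a rule: /ʃ/ → [ʒ] (rule 2); /f/ → [v] (rule 2).
All other segments surface unchanged.

2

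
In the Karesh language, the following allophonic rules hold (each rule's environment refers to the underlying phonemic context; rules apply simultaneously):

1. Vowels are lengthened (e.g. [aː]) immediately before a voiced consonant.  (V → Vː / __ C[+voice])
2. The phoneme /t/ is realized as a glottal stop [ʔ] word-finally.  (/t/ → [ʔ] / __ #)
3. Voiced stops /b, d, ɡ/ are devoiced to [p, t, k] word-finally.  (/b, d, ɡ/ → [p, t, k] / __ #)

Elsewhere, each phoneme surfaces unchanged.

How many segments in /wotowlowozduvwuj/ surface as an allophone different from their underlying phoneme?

5

Segments that undergo a rule: /o/ → [oː] (rule 1); /o/ → [oː] (rule 1); /o/ → [oː] (rule 1); /u/ → [uː] (rule 1); /u/ → [uː] (rule 1).
All other segments surface unchanged.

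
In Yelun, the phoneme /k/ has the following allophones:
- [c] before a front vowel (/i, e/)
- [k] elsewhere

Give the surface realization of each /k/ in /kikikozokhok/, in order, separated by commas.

Occurrence 1 (position 1): before a front vowel → [c].
Occurrence 2 (position 3): before a front vowel → [c].
Occurrence 3 (position 5): no conditioning environment matches → elsewhere allophone [k].
Occurrence 4 (position 9): no conditioning environment matches → elsewhere allophone [k].
Occurrence 5 (position 12): no conditioning environment matches → elsewhere allophone [k].

[c], [c], [k], [k], [k]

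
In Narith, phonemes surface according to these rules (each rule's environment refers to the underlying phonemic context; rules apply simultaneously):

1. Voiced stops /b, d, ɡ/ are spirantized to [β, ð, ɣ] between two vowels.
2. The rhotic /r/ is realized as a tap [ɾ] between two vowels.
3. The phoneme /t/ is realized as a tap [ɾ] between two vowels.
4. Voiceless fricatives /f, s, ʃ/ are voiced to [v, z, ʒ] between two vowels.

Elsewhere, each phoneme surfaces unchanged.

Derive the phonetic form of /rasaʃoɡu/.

/r/ (word-initial): rule 2 targets it, but not between two vowels → unchanged [r].
/a/ stays [a].
/s/ (between /a/ and /a/) occurs between two vowels → [z] by rule 4.
/a/ — not in any rule's target class → [a].
/ʃ/ — between /a/ and /o/, between two vowels — surfaces as [ʒ] (rule 4).
/o/ (between /ʃ/ and /ɡ/): no rule targets it → [o].
/ɡ/ (between /o/ and /u/): between two vowels, so rule 1 applies → [ɣ].
/u/ (word-final): no rule targets it → [u].

[razaʒoɣu]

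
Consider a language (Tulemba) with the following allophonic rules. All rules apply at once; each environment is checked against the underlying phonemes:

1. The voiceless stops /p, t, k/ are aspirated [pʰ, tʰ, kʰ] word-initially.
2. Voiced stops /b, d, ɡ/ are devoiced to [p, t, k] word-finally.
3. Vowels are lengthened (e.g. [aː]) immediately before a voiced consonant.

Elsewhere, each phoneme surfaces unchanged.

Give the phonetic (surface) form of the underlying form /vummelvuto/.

/v/ (word-initial) is unaffected → [v].
Rule 3 applies to /u/ (between /v/ and /m/: before a voiced consonant) → [uː].
/m/ stays [m].
/m/ (between /m/ and /e/): no rule targets it → [m].
/e/ (between /m/ and /l/) occurs before a voiced consonant → [eː] by rule 3.
/l/ (between /e/ and /v/): no rule targets it → [l].
/v/ (between /l/ and /u/): no rule targets it → [v].
/u/ (between /v/ and /t/) fails the environment for rule 3, so it stays [u].
/t/ (between /u/ and /o/): rule 1 targets it, but not word-initially → unchanged [t].
/o/ (word-final) is in the target of rule 3 but the environment (before a voiced consonant) is not met → [o].

[vuːmmeːlvuto]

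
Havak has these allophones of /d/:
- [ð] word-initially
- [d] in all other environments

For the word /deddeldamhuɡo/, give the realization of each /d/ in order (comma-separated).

[ð], [d], [d], [d]

Occurrence 1 (position 1): word-initially → [ð].
Occurrence 2 (position 3): no conditioning environment matches → elsewhere allophone [d].
Occurrence 3 (position 4): no conditioning environment matches → elsewhere allophone [d].
Occurrence 4 (position 7): no conditioning environment matches → elsewhere allophone [d].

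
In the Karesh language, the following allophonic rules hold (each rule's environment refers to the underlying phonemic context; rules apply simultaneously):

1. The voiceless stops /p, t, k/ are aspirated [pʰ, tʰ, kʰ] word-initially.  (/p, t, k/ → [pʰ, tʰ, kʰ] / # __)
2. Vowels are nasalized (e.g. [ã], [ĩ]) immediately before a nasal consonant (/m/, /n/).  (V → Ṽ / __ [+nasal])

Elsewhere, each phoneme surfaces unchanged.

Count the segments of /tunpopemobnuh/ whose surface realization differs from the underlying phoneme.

Segments that undergo a rule: /t/ → [tʰ] (rule 1); /u/ → [ũ] (rule 2); /e/ → [ẽ] (rule 2).
All other segments surface unchanged.

3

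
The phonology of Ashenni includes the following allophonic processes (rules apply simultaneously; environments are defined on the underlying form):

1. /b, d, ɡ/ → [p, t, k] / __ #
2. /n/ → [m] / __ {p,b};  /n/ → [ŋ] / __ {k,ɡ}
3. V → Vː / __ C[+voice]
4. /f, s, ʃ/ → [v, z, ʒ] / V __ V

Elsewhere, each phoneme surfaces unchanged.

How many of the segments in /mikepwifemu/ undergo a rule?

Segments that undergo a rule: /f/ → [v] (rule 4); /e/ → [eː] (rule 3).
All other segments surface unchanged.

2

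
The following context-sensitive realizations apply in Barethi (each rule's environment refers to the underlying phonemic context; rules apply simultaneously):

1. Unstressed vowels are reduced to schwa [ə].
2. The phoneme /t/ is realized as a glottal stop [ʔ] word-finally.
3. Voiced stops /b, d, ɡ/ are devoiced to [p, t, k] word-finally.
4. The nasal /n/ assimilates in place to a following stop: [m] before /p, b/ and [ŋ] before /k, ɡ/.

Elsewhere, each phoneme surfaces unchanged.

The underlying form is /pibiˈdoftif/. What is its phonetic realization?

/i/ (between /p/ and /b/) occurs in an unstressed syllable → [ə] by rule 1.
/b/ (between /i/ and /i/) is in the target of rule 3 but the environment (word-finally) is not met → [b].
/i/ (between /b/ and /d/) occurs in an unstressed syllable → [ə] by rule 1.
/d/ (between /i/ and /o/) is in the target of rule 3 but the environment (word-finally) is not met → [d].
/o/ (between /d/ and /f/) fails the environment for rule 1, so it stays [o].
/t/ (between /f/ and /i/) fails the environment for rule 2, so it stays [t].
/i/ meets the environment for rule 1 (in an unstressed syllable) → [ə].

[pəbəˈdoftəf]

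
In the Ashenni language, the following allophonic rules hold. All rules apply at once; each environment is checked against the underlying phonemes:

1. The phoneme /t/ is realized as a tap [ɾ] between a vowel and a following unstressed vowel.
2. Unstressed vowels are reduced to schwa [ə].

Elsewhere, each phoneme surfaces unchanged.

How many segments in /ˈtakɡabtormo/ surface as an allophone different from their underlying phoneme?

3

Segments that undergo a rule: /a/ → [ə] (rule 2); /o/ → [ə] (rule 2); /o/ → [ə] (rule 2).
All other segments surface unchanged.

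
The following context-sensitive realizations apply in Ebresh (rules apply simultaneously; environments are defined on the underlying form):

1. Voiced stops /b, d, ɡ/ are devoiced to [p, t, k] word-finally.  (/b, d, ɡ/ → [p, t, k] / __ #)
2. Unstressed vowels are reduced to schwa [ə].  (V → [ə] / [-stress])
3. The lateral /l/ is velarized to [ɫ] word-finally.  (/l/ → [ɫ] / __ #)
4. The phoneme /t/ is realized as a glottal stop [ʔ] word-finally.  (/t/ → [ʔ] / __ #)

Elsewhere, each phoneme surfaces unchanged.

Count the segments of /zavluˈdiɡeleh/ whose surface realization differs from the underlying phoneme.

4

Segments that undergo a rule: /a/ → [ə] (rule 2); /u/ → [ə] (rule 2); /e/ → [ə] (rule 2); /e/ → [ə] (rule 2).
All other segments surface unchanged.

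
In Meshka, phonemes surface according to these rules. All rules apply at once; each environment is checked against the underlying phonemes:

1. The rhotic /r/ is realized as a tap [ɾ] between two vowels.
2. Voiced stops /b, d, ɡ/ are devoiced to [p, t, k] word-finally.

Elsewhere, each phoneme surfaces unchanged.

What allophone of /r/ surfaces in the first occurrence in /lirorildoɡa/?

[ɾ]

/r/ — between /i/ and /o/, between two vowels — surfaces as [ɾ] (rule 1).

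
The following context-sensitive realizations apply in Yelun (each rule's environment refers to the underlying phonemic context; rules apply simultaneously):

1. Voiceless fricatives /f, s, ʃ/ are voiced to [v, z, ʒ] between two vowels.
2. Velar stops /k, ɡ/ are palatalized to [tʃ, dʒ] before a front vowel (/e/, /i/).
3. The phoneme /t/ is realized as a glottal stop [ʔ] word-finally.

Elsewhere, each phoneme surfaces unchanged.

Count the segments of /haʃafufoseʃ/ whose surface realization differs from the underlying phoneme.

4

Segments that undergo a rule: /ʃ/ → [ʒ] (rule 1); /f/ → [v] (rule 1); /f/ → [v] (rule 1); /s/ → [z] (rule 1).
All other segments surface unchanged.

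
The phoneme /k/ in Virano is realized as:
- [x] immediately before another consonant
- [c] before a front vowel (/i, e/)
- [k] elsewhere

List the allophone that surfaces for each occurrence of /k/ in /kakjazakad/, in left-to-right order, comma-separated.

[k], [x], [k]

Occurrence 1 (position 1): no conditioning environment matches → elsewhere allophone [k].
Occurrence 2 (position 3): immediately before another consonant → [x].
Occurrence 3 (position 8): no conditioning environment matches → elsewhere allophone [k].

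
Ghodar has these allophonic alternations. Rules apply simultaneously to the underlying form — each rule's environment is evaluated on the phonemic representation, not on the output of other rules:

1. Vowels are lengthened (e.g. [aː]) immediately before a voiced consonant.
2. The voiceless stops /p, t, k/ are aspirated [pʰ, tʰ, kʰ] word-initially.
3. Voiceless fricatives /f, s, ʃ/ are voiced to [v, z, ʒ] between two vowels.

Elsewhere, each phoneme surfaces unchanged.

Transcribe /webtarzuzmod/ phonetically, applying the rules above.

/w/ (word-initial) is unaffected → [w].
/e/ (between /w/ and /b/): before a voiced consonant, so rule 1 applies → [eː].
/b/ (between /e/ and /t/): no rule targets it → [b].
/t/ (between /b/ and /a/) is in the target of rule 2 but the environment (word-initially) is not met → [t].
/a/ (between /t/ and /r/) occurs before a voiced consonant → [aː] by rule 1.
/r/ (between /a/ and /z/): no rule targets it → [r].
/z/ (between /r/ and /u/) is unaffected → [z].
/u/ (between /z/ and /z/): before a voiced consonant, so rule 1 applies → [uː].
/z/ — not in any rule's target class → [z].
/m/ (between /z/ and /o/): no rule targets it → [m].
/o/ meets the environment for rule 1 (before a voiced consonant) → [oː].
/d/ — not in any rule's target class → [d].

[weːbtaːrzuːzmoːd]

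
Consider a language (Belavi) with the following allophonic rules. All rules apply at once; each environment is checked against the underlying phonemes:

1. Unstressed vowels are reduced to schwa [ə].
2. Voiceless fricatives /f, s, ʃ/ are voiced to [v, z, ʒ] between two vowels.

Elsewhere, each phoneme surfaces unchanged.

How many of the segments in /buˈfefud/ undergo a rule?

4

Segments that undergo a rule: /u/ → [ə] (rule 1); /f/ → [v] (rule 2); /f/ → [v] (rule 2); /u/ → [ə] (rule 1).
All other segments surface unchanged.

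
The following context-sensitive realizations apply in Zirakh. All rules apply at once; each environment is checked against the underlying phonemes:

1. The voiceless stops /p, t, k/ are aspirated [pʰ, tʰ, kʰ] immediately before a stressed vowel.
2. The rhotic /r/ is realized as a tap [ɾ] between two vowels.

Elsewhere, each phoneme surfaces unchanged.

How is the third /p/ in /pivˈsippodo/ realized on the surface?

[p]

/p/ (between /p/ and /o/) fails the environment for rule 1, so it stays [p].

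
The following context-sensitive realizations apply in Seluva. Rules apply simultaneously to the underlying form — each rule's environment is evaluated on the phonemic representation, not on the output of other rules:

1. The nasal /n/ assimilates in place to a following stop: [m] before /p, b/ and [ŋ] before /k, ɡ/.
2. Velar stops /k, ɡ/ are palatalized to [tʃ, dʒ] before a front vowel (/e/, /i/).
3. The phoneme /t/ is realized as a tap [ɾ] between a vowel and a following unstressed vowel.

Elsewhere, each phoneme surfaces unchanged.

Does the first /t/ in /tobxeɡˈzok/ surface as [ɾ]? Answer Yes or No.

No

/t/ (word-initial) fails the environment for rule 3, so it stays [t].
The actual realization is [t], not [ɾ].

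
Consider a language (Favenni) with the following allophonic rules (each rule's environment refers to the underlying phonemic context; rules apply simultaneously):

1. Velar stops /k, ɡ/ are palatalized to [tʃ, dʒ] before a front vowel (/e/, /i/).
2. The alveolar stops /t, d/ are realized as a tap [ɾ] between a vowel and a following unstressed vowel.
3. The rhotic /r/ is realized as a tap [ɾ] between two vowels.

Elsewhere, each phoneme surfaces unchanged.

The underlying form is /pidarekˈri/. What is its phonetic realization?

/d/ (between /i/ and /a/): between a vowel and a following unstressed vowel, so rule 2 applies → [ɾ].
/r/ (between /a/ and /e/): between two vowels, so rule 3 applies → [ɾ].
/k/ (between /e/ and /r/) is in the target of rule 1 but the environment (before a front vowel) is not met → [k].
/r/ (between /k/ and /i/) is in the target of rule 3 but the environment (between two vowels) is not met → [r].

[piɾaɾekˈri]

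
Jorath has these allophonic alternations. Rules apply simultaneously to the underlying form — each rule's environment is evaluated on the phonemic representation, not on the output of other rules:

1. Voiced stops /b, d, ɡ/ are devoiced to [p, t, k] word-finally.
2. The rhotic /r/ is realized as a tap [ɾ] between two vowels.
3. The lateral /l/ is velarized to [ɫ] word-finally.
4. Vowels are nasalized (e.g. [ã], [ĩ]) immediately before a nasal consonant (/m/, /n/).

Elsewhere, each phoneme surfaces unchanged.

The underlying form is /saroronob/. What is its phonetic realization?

[saɾoɾõnop]

/s/ (word-initial) is unaffected → [s].
/a/ — between /s/ and /r/; rule 4 does not apply here → [a].
/r/ — between /a/ and /o/, between two vowels — surfaces as [ɾ] (rule 2).
/o/ (between /r/ and /r/) fails the environment for rule 4, so it stays [o].
/r/ meets the environment for rule 2 (between two vowels) → [ɾ].
/o/ — between /r/ and /n/, before a nasal consonant — surfaces as [õ] (rule 4).
/n/ (between /o/ and /o/) is unaffected → [n].
/o/ (between /n/ and /b/): rule 4 targets it, but not before a nasal consonant → unchanged [o].
/b/ — word-final, word-finally — surfaces as [p] (rule 1).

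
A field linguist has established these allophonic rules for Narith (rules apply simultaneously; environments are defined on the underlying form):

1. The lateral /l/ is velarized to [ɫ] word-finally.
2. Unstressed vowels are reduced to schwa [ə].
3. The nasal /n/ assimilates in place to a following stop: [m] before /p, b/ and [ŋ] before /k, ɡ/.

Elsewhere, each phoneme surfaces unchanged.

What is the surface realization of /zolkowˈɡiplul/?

[zəlkəwˈɡipləɫ]

/z/ (word-initial) is unaffected → [z].
/o/ meets the environment for rule 2 (in an unstressed syllable) → [ə].
/l/ (between /o/ and /k/) fails the environment for rule 1, so it stays [l].
/k/ (between /l/ and /o/): no rule targets it → [k].
Rule 2 applies to /o/ (between /k/ and /w/: in an unstressed syllable) → [ə].
/w/ — not in any rule's target class → [w].
/ɡ/ (between /w/ and /i/): no rule targets it → [ɡ].
/i/ (between /ɡ/ and /p/): rule 2 targets it, but not in an unstressed syllable → unchanged [i].
/p/ (between /i/ and /l/) is unaffected → [p].
/l/ (between /p/ and /u/): rule 1 targets it, but not word-finally → unchanged [l].
/u/ — between /l/ and /l/, in an unstressed syllable — surfaces as [ə] (rule 2).
/l/ meets the environment for rule 1 (word-finally) → [ɫ].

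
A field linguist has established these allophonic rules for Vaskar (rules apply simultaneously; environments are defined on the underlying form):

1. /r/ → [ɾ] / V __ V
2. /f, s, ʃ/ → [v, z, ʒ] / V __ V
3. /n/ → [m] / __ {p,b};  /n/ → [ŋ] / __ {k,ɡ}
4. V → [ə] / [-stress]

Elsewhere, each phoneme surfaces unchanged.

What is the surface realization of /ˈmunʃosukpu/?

[ˈmunʃəzəkpə]

/u/ (between /m/ and /n/): rule 4 targets it, but not in an unstressed syllable → unchanged [u].
/n/ (between /u/ and /ʃ/): rule 3 targets it, but not before a labial or velar stop → unchanged [n].
/ʃ/ (between /n/ and /o/) fails the environment for rule 2, so it stays [ʃ].
/o/ meets the environment for rule 4 (in an unstressed syllable) → [ə].
/s/ meets the environment for rule 2 (between two vowels) → [z].
Rule 4 applies to /u/ (between /s/ and /k/: in an unstressed syllable) → [ə].
/u/ meets the environment for rule 4 (in an unstressed syllable) → [ə].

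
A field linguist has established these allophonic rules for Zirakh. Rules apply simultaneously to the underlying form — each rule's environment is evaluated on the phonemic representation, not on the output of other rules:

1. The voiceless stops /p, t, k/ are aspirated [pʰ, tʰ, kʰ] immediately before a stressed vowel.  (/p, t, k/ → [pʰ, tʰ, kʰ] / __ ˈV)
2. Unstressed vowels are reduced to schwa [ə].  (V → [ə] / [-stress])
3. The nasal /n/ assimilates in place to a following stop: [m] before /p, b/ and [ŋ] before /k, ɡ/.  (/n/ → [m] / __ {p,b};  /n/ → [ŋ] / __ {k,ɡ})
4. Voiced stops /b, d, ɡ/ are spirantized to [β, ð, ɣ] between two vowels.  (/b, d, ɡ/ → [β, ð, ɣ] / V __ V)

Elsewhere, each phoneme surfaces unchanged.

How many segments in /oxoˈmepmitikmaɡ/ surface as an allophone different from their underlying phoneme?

5

Segments that undergo a rule: /o/ → [ə] (rule 2); /o/ → [ə] (rule 2); /i/ → [ə] (rule 2); /i/ → [ə] (rule 2); /a/ → [ə] (rule 2).
All other segments surface unchanged.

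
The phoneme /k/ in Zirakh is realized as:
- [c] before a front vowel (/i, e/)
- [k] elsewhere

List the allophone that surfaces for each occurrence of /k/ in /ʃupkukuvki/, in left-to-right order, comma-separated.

[k], [k], [c]

Occurrence 1 (position 4): no conditioning environment matches → elsewhere allophone [k].
Occurrence 2 (position 6): no conditioning environment matches → elsewhere allophone [k].
Occurrence 3 (position 9): before a front vowel → [c].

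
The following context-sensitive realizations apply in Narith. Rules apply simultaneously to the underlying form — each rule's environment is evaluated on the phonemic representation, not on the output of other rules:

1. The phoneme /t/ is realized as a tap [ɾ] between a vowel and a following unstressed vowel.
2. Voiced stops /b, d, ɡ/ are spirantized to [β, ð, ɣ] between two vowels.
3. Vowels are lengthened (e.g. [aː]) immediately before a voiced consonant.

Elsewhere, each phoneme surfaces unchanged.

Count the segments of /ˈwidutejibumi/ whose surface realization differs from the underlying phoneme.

7

Segments that undergo a rule: /i/ → [iː] (rule 3); /d/ → [ð] (rule 2); /t/ → [ɾ] (rule 1); /e/ → [eː] (rule 3); /i/ → [iː] (rule 3); /b/ → [β] (rule 2); /u/ → [uː] (rule 3).
All other segments surface unchanged.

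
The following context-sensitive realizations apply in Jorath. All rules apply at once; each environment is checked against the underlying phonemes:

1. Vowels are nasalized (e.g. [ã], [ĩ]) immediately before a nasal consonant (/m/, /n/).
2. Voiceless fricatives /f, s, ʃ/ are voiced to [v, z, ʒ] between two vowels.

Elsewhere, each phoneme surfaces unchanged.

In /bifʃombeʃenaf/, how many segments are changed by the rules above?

Segments that undergo a rule: /o/ → [õ] (rule 1); /ʃ/ → [ʒ] (rule 2); /e/ → [ẽ] (rule 1).
All other segments surface unchanged.

3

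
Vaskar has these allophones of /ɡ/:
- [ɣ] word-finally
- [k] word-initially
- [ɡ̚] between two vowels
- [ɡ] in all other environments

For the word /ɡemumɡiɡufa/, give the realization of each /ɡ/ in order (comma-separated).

[k], [ɡ], [ɡ̚]

Occurrence 1 (position 1): word-initially → [k].
Occurrence 2 (position 6): no conditioning environment matches → elsewhere allophone [ɡ].
Occurrence 3 (position 8): between two vowels → [ɡ̚].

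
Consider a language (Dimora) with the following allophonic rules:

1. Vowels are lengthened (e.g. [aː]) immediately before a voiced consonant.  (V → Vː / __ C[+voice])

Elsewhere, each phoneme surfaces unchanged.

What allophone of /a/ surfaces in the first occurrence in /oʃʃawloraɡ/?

/a/ — between /ʃ/ and /w/, before a voiced consonant — surfaces as [aː] (rule 1).

[aː]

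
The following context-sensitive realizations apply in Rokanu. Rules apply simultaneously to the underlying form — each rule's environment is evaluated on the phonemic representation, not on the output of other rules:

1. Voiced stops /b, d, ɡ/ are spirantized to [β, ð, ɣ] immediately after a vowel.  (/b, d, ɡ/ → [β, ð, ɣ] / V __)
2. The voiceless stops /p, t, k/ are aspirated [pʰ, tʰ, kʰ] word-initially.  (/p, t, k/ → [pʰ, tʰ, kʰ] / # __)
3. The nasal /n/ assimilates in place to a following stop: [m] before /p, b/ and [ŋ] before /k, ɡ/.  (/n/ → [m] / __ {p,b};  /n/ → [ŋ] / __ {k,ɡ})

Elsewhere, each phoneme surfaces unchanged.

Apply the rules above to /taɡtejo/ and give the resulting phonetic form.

[tʰaɣtejo]

/t/ (word-initial) occurs word-initially → [tʰ] by rule 2.
Rule 1 applies to /ɡ/ (between /a/ and /t/: immediately after a vowel) → [ɣ].
/t/ — between /ɡ/ and /e/; rule 2 does not apply here → [t].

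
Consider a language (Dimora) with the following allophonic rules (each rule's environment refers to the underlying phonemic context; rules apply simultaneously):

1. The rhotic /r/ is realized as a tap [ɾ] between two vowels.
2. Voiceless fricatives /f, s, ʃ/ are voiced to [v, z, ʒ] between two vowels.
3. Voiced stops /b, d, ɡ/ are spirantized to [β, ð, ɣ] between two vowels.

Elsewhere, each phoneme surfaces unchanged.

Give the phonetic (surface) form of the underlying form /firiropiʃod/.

[fiɾiɾopiʒod]

/f/ — word-initial; rule 2 does not apply here → [f].
/i/ stays [i].
/r/ — between /i/ and /i/, between two vowels — surfaces as [ɾ] (rule 1).
/i/ (between /r/ and /r/) is unaffected → [i].
/r/ meets the environment for rule 1 (between two vowels) → [ɾ].
/o/ — not in any rule's target class → [o].
/p/ — not in any rule's target class → [p].
/i/ — not in any rule's target class → [i].
Rule 2 applies to /ʃ/ (between /i/ and /o/: between two vowels) → [ʒ].
/o/ (between /ʃ/ and /d/): no rule targets it → [o].
/d/ — word-final; rule 3 does not apply here → [d].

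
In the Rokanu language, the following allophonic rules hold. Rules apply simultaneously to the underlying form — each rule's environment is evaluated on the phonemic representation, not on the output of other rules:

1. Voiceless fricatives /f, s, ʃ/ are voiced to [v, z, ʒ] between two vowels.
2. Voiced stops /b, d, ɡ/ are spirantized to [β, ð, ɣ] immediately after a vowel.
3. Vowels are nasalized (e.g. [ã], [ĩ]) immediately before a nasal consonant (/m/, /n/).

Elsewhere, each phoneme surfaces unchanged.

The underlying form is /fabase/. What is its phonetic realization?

/f/ — word-initial; rule 1 does not apply here → [f].
/a/ (between /f/ and /b/): rule 3 targets it, but not before a nasal consonant → unchanged [a].
Rule 2 applies to /b/ (between /a/ and /a/: immediately after a vowel) → [β].
/a/ (between /b/ and /s/) is in the target of rule 3 but the environment (before a nasal consonant) is not met → [a].
/s/ (between /a/ and /e/): between two vowels, so rule 1 applies → [z].
/e/ (word-final): rule 3 targets it, but not before a nasal consonant → unchanged [e].

[faβaze]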